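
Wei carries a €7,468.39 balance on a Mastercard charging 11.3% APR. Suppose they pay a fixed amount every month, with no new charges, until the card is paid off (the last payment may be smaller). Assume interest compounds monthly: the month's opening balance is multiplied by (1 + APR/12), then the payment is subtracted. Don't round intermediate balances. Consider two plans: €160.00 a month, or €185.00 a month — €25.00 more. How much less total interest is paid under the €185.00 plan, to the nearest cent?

Monthly rate r = 11.3%/12 = 0.941667% = 0.00941667.
At €160.00/mo: n = ⌈−ln(1 − rB₀/P)/ln(1+r)⌉ = 62 payments (last €124.39); total interest = total paid − €7,468.39 = €2,416.00.
At €185.00/mo: 52 payments (last €5.38); total interest €1,971.99.
Interest saved = €2,416.00 − €1,971.99 = €444.01.

€444.01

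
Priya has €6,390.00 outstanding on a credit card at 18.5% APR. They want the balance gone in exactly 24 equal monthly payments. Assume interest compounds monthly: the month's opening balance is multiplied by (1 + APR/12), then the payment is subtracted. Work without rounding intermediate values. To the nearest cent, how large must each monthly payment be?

€320.56

Monthly rate r = 18.5%/12 = 1.54167% = 0.0154167.
Level-payment amortization: P = B₀·r / (1 − (1+r)^(−n)) = 6390.00·0.0154167 / (1 − 1.01542^(−24)).
Denominator 1 − (1+r)^(−24) = 0.307312899.
P = 98.5125 / 0.307312899 ≈ 320.56.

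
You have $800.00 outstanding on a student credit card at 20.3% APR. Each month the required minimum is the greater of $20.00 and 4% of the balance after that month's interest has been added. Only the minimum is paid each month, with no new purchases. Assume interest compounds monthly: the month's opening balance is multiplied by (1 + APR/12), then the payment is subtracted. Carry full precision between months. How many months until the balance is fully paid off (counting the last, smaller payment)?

Monthly rate r = 20.3%/12 = 1.69167% = 0.0169167.
While 4% of the post-interest balance exceeds $20.00, each month B ← (B·(1+r))·(1 − 0.04), i.e. B shrinks by the factor (1+r)·0.96 = 0.97624.
This holds for months 1–21. Entering month 22 the balance is $482.81; 4% of the post-interest balance is now below $20.00, so the flat $20.00 minimum applies from here.
From month 22 a fixed $20.00 at rate r clears $482.81 in 32 more payments. Total: 21 + 32 = 53 months.

53 months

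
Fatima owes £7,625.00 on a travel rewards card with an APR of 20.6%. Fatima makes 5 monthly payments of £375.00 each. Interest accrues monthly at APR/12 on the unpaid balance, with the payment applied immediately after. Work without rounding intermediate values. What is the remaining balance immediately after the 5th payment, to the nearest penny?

Monthly rate r = 20.6%/12 = 1.71667% = 0.0171667.
Each month: B ← B·(1+r) − £375.00.
Month 1: interest £130.90; balance after payment £7,380.90.
Month 2: interest £126.71; balance after payment £7,132.60.
Month 3: interest £122.44; balance after payment £6,880.04.
Month 4: interest £118.11; balance after payment £6,623.15.
Month 5: interest £113.70; balance after payment £6,361.85.

£6,361.85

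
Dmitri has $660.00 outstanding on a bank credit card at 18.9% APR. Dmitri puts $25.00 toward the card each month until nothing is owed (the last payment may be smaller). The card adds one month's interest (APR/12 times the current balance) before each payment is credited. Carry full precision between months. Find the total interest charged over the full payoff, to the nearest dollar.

$200

Monthly rate r = 18.9%/12 = 1.575% = 0.01575.
Payoff takes n = ⌈−ln(1 − rB₀/P)/ln(1+r)⌉ = ⌈34.396⌉ = 35 payments; the last is $9.94.
Total paid = 34·$25.00 + $9.94 = $859.94.
Total interest = total paid − principal = $859.94 − $660.00 = $199.94.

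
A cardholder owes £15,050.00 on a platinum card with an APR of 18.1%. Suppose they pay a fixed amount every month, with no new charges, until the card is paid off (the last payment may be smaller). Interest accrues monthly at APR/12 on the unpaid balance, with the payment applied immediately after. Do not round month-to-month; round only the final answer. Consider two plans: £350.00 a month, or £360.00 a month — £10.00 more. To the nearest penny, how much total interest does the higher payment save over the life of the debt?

Monthly rate r = 18.1%/12 = 1.50833% = 0.0150833.
At £350.00/mo: n = ⌈−ln(1 − rB₀/P)/ln(1+r)⌉ = 70 payments (last £299.66); total interest = total paid − £15,050.00 = £9,399.66.
At £360.00/mo: 67 payments (last £186.30); total interest £8,896.30.
Interest saved = £9,399.66 − £8,896.30 = £503.36.

£503.36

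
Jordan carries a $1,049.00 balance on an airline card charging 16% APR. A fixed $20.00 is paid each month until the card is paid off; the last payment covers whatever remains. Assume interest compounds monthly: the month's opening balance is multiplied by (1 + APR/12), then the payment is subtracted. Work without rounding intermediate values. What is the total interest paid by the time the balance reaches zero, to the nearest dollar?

$766

Monthly rate r = 16%/12 = 1.33333% = 0.0133333.
Payoff takes n = ⌈−ln(1 − rB₀/P)/ln(1+r)⌉ = ⌈90.731⌉ = 91 payments; the last is $14.65.
Total paid = 90·$20.00 + $14.65 = $1,814.65.
Total interest = total paid − principal = $1,814.65 − $1,049.00 = $765.65.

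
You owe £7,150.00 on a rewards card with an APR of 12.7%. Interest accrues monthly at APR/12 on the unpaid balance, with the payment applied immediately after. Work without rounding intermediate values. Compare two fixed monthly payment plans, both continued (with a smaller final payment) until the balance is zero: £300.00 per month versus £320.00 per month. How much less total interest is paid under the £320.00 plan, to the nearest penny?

Monthly rate r = 12.7%/12 = 1.05833% = 0.0105833.
At £300.00/mo: n = ⌈−ln(1 − rB₀/P)/ln(1+r)⌉ = 28 payments (last £183.31); total interest = total paid − £7,150.00 = £1,133.31.
At £320.00/mo: 26 payments (last £201.36); total interest £1,051.36.
Interest saved = £1,133.31 − £1,051.36 = £81.95.

£81.95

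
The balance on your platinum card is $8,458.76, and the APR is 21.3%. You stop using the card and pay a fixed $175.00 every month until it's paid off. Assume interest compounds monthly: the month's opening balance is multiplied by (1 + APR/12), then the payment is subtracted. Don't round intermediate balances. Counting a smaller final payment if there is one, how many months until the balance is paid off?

111 months

Monthly rate r = 21.3%/12 = 1.775% = 0.01775.
Recurrence: B ← B·(1+r) − $175.00.
Month 1: interest $150.14; balance after payment $8,433.90.
Month 2: interest $149.70; balance after payment $8,408.60.
Closed form: n = −ln(1 − rB₀/P)/ln(1+r) = −ln(0.14204)/ln(1.01775) ≈ 110.925, so the balance reaches zero during payment 111.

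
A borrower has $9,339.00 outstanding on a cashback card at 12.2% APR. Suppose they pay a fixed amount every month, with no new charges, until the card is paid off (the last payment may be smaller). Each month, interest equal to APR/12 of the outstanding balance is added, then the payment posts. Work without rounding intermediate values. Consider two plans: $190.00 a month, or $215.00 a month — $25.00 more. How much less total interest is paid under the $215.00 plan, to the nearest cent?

Monthly rate r = 12.2%/12 = 1.01667% = 0.0101667.
At $190.00/mo: n = ⌈−ln(1 − rB₀/P)/ln(1+r)⌉ = 69 payments (last $89.30); total interest = total paid − $9,339.00 = $3,670.30.
At $215.00/mo: 58 payments (last $130.48); total interest $3,046.48.
Interest saved = $3,670.30 − $3,046.48 = $623.82.

$623.82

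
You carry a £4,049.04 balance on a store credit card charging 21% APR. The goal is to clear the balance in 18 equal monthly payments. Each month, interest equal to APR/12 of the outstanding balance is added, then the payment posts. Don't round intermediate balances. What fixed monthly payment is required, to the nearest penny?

£264.18

Monthly rate r = 21%/12 = 1.75% = 0.0175.
Level-payment amortization: P = B₀·r / (1 − (1+r)^(−n)) = 4049.04·0.0175 / (1 − 1.0175^(−18)).
Denominator 1 − (1+r)^(−18) = 0.268220098.
P = 70.8582 / 0.268220098 ≈ 264.18.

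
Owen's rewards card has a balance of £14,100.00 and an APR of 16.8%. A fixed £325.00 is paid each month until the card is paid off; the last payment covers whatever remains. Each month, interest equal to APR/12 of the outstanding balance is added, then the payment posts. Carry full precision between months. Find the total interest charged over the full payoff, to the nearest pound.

£7,756

Monthly rate r = 16.8%/12 = 1.4% = 0.014.
Payoff takes n = ⌈−ln(1 − rB₀/P)/ln(1+r)⌉ = ⌈67.247⌉ = 68 payments; the last is £80.61.
Total paid = 67·£325.00 + £80.61 = £21,855.61.
Total interest = total paid − principal = £21,855.61 − £14,100.00 = £7,755.61.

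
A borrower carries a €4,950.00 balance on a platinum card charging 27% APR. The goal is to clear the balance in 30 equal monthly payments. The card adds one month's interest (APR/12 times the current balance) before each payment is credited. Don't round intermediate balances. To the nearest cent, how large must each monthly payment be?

€228.69

Monthly rate r = 27%/12 = 2.25% = 0.0225.
Level-payment amortization: P = B₀·r / (1 − (1+r)^(−n)) = 4950.00·0.0225 / (1 − 1.0225^(−30)).
Denominator 1 − (1+r)^(−30) = 0.487019922.
P = 111.375 / 0.487019922 ≈ 228.69.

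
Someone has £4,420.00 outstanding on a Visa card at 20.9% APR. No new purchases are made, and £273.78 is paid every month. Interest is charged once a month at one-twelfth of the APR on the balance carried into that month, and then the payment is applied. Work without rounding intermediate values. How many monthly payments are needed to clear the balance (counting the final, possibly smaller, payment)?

Monthly rate r = 20.9%/12 = 1.74167% = 0.0174167.
Recurrence: B ← B·(1+r) − £273.78.
Month 1: interest £76.98; balance after payment £4,223.20.
Month 2: interest £73.55; balance after payment £4,022.98.
Closed form: n = −ln(1 − rB₀/P)/ln(1+r) = −ln(0.71882)/ln(1.01742) ≈ 19.120, so the balance reaches zero during payment 20.

20 months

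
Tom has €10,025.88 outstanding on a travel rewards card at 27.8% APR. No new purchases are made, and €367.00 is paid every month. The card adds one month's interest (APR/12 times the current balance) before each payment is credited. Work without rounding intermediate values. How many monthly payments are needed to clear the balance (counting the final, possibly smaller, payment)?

Monthly rate r = 27.8%/12 = 2.31667% = 0.0231667.
Recurrence: B ← B·(1+r) − €367.00.
Month 1: interest €232.27; balance after payment €9,891.15.
Month 2: interest €229.14; balance after payment €9,753.29.
Closed form: n = −ln(1 − rB₀/P)/ln(1+r) = −ln(0.36712)/ln(1.02317) ≈ 43.754, so the balance reaches zero during payment 44.

44 months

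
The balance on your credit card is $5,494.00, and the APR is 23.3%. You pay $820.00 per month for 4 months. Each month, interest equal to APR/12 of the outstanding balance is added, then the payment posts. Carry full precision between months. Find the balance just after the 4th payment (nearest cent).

$2,556.52

Monthly rate r = 23.3%/12 = 1.94167% = 0.0194167.
Each month: B ← B·(1+r) − $820.00.
Month 1: interest $106.68; balance after payment $4,780.68.
Month 2: interest $92.82; balance after payment $4,053.50.
Month 3: interest $78.71; balance after payment $3,312.21.
Month 4: interest $64.31; balance after payment $2,556.52.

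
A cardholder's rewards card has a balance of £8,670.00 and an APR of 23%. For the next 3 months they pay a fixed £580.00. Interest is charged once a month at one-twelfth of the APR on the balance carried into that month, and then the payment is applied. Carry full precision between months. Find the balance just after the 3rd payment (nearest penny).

£7,404.58

Monthly rate r = 23%/12 = 1.91667% = 0.0191667.
Each month: B ← B·(1+r) − £580.00.
Month 1: interest £166.17; balance after payment £8,256.17.
Month 2: interest £158.24; balance after payment £7,834.42.
Month 3: interest £150.16; balance after payment £7,404.58.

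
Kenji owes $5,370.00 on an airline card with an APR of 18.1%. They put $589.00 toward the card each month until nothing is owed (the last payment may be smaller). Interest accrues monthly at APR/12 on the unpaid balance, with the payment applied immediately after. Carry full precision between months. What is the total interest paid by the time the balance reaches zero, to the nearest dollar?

$451

Monthly rate r = 18.1%/12 = 1.50833% = 0.0150833.
Payoff takes n = ⌈−ln(1 − rB₀/P)/ln(1+r)⌉ = ⌈9.882⌉ = 10 payments; the last is $519.93.
Total paid = 9·$589.00 + $519.93 = $5,820.93.
Total interest = total paid − principal = $5,820.93 − $5,370.00 = $450.93.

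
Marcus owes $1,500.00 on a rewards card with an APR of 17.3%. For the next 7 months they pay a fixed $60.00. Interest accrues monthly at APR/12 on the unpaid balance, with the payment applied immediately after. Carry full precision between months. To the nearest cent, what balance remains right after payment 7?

Monthly rate r = 17.3%/12 = 1.44167% = 0.0144167.
Each month: B ← B·(1+r) − $60.00.
Month 1: interest $21.63; balance after payment $1,461.62.
Month 2: interest $21.07; balance after payment $1,422.70.
Month 3: interest $20.51; balance after payment $1,383.21.
Month 4: interest $19.94; balance after payment $1,343.15.
Month 5: interest $19.36; balance after payment $1,302.51.
Month 6: interest $18.78; balance after payment $1,261.29.
Month 7: interest $18.18; balance after payment $1,219.47.

$1,219.47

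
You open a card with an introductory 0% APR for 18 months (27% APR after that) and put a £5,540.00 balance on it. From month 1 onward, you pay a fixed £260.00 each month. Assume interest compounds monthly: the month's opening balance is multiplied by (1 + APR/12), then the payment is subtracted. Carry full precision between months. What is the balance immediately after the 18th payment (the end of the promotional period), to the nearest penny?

Promo months 1–18 at r₀ = 0%/12 = 0; months 19+ at r₁ = 27%/12 = 0.0225.
After month 18 (no interest yet): B = £5,540.00 − 18·£260.00 = £860.00.

£860.00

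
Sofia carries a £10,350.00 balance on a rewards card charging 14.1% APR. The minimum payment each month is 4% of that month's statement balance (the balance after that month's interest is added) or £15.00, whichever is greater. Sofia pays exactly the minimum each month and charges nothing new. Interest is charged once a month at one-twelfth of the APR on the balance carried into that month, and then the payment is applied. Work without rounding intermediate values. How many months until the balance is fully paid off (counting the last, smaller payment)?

Monthly rate r = 14.1%/12 = 1.175% = 0.01175.
While 4% of the post-interest balance exceeds £15.00, each month B ← (B·(1+r))·(1 − 0.04), i.e. B shrinks by the factor (1+r)·0.96 = 0.97128.
This holds for months 1–115. Entering month 116 the balance is £362.70; 4% of the post-interest balance is now below £15.00, so the flat £15.00 minimum applies from here.
From month 116 a fixed £15.00 at rate r clears £362.70 in 29 more payments. Total: 115 + 29 = 144 months.

144 months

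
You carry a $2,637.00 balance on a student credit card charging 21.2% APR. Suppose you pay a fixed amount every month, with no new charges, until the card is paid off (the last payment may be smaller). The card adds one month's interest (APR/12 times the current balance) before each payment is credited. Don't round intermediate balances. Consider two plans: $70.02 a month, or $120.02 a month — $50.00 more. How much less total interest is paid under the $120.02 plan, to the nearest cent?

Monthly rate r = 21.2%/12 = 1.76667% = 0.0176667.
At $70.02/mo: n = ⌈−ln(1 − rB₀/P)/ln(1+r)⌉ = 63 payments (last $35.60); total interest = total paid − $2,637.00 = $1,739.84.
At $120.02/mo: 29 payments (last $6.48); total interest $730.04.
Interest saved = $1,739.84 − $730.04 = $1,009.80.

$1,009.80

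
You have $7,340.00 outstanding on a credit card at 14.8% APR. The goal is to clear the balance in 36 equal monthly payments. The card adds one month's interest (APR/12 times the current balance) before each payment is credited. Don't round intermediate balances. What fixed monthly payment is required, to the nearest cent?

$253.73

Monthly rate r = 14.8%/12 = 1.23333% = 0.0123333.
Level-payment amortization: P = B₀·r / (1 − (1+r)^(−n)) = 7340.00·0.0123333 / (1 − 1.01233^(−36)).
Denominator 1 − (1+r)^(−36) = 0.356790188.
P = 90.5267 / 0.356790188 ≈ 253.73.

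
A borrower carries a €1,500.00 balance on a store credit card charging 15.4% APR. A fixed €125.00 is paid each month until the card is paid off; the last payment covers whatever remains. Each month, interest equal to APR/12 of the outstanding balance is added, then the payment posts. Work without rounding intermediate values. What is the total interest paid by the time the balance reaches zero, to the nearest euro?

Monthly rate r = 15.4%/12 = 1.28333% = 0.0128333.
Payoff takes n = ⌈−ln(1 − rB₀/P)/ln(1+r)⌉ = ⌈13.115⌉ = 14 payments; the last is €14.43.
Total paid = 13·€125.00 + €14.43 = €1,639.43.
Total interest = total paid − principal = €1,639.43 − €1,500.00 = €139.43.

€139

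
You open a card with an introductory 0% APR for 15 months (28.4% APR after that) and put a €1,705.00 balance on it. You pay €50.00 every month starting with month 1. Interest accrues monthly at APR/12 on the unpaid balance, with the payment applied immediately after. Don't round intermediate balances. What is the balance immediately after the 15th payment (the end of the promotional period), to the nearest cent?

Promo months 1–15 at r₀ = 0%/12 = 0; months 16+ at r₁ = 28.4%/12 = 0.0236667.
After month 15 (no interest yet): B = €1,705.00 − 15·€50.00 = €955.00.

€955.00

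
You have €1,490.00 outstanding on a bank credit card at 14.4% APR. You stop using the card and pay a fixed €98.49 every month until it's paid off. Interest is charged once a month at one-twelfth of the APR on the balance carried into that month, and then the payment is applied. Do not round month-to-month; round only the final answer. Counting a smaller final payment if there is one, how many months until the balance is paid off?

Monthly rate r = 14.4%/12 = 1.2% = 0.012.
Recurrence: B ← B·(1+r) − €98.49.
Month 1: interest €17.88; balance after payment €1,409.39.
Month 2: interest €16.91; balance after payment €1,327.81.
Closed form: n = −ln(1 − rB₀/P)/ln(1+r) = −ln(0.81846)/ln(1.012) ≈ 16.794, so the balance reaches zero during payment 17.

17 months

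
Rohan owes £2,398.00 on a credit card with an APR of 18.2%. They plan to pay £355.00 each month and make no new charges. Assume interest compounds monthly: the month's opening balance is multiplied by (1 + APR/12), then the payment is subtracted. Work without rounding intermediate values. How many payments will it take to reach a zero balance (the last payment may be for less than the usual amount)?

8 payments

Monthly rate r = 18.2%/12 = 1.51667% = 0.0151667.
Recurrence: B ← B·(1+r) − £355.00.
Month 1: interest £36.37; balance after payment £2,079.37.
Month 2: interest £31.54; balance after payment £1,755.91.
Closed form: n = −ln(1 − rB₀/P)/ln(1+r) = −ln(0.89755)/ln(1.01517) ≈ 7.180, so the balance reaches zero during payment 8.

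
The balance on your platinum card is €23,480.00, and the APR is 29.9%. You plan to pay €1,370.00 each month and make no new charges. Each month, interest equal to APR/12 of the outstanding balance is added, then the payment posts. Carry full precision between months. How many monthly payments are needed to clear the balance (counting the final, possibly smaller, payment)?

23 months

Monthly rate r = 29.9%/12 = 2.49167% = 0.0249167.
Recurrence: B ← B·(1+r) − €1,370.00.
Month 1: interest €585.04; balance after payment €22,695.04.
Month 2: interest €565.48; balance after payment €21,890.53.
Closed form: n = −ln(1 − rB₀/P)/ln(1+r) = −ln(0.57296)/ln(1.02492) ≈ 22.629, so the balance reaches zero during payment 23.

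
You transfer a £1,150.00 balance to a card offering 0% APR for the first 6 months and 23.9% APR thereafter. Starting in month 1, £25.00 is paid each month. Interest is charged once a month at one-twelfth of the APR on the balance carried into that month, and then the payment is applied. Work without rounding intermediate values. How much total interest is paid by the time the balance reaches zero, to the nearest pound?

£1,019

Promo months 1–6 at r₀ = 0%/12 = 0; months 7+ at r₁ = 23.9%/12 = 0.0199167.
After month 6 (no interest yet): B = £1,150.00 − 6·£25.00 = £1,000.00.
Then at r₁ with £25.00/mo: n₂ = −ln(1 − r₁·B/P)/ln(1+r₁) ≈ 80.77 → 81 more payments.
Total paid = 86·£25.00 + £19.36 = £2,169.36; interest = £2,169.36 − £1,150.00 = £1,019.36.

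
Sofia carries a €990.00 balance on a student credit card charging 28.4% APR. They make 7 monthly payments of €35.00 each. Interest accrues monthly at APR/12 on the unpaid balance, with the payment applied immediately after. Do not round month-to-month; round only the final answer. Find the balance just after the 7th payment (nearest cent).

Monthly rate r = 28.4%/12 = 2.36667% = 0.0236667.
Each month: B ← B·(1+r) − €35.00.
Month 1: interest €23.43; balance after payment €978.43.
Month 2: interest €23.16; balance after payment €966.59.
Month 3: interest €22.88; balance after payment €954.46.
Month 4: interest €22.59; balance after payment €942.05.
Month 5: interest €22.30; balance after payment €929.35.
Month 6: interest €21.99; balance after payment €916.34.
Month 7: interest €21.69; balance after payment €903.03.

€903.03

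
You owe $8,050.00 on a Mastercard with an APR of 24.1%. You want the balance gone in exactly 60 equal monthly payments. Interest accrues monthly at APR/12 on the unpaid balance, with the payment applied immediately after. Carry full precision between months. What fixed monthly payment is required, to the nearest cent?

Monthly rate r = 24.1%/12 = 2.00833% = 0.0200833.
Level-payment amortization: P = B₀·r / (1 − (1+r)^(−n)) = 8050.00·0.0200833 / (1 − 1.02008^(−60)).
Denominator 1 − (1+r)^(−60) = 0.696708048.
P = 161.671 / 0.696708048 ≈ 232.05.

$232.05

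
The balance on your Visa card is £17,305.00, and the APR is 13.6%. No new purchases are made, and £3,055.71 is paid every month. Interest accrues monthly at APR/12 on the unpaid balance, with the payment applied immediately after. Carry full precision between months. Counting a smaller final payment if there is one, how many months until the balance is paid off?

Monthly rate r = 13.6%/12 = 1.13333% = 0.0113333.
Recurrence: B ← B·(1+r) − £3,055.71.
Month 1: interest £196.12; balance after payment £14,445.41.
Month 2: interest £163.71; balance after payment £11,553.42.
Month 3: interest £130.94; balance after payment £8,628.65.
Month 4: interest £97.79; balance after payment £5,670.73.
Month 5: interest £64.27; balance after payment £2,679.29.
Month 6: interest £30.37; balance after payment £0.00.

6 months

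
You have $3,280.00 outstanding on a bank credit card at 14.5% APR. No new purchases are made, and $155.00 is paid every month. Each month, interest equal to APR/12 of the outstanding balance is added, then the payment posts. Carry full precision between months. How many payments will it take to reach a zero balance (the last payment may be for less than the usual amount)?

Monthly rate r = 14.5%/12 = 1.20833% = 0.0120833.
Recurrence: B ← B·(1+r) − $155.00.
Month 1: interest $39.63; balance after payment $3,164.63.
Month 2: interest $38.24; balance after payment $3,047.87.
Closed form: n = −ln(1 − rB₀/P)/ln(1+r) = −ln(0.7443)/ln(1.01208) ≈ 24.587, so the balance reaches zero during payment 25.

25 months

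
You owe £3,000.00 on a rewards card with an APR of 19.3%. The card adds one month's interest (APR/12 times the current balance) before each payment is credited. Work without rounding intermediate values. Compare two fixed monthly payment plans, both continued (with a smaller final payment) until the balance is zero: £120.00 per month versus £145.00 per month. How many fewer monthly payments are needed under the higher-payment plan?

Monthly rate r = 19.3%/12 = 1.60833% = 0.0160833.
At £120.00/mo: n = ⌈−ln(1 − rB₀/P)/ln(1+r)⌉ = 33 payments (last £28.24); total interest = total paid − £3,000.00 = £868.24.
At £145.00/mo: 26 payments (last £52.24); total interest £677.24.
Payments saved = 33 − 26 = 7.

7 fewer payments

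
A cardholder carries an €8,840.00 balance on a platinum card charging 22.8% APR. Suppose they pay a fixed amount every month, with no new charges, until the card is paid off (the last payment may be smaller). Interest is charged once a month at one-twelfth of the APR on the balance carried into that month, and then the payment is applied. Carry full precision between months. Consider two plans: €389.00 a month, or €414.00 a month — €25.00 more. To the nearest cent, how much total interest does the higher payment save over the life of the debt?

€235.26

Monthly rate r = 22.8%/12 = 1.9% = 0.019.
At €389.00/mo: n = ⌈−ln(1 − rB₀/P)/ln(1+r)⌉ = 31 payments (last €12.16); total interest = total paid − €8,840.00 = €2,842.16.
At €414.00/mo: 28 payments (last €268.90); total interest €2,606.90.
Interest saved = €2,842.16 − €2,606.90 = €235.26.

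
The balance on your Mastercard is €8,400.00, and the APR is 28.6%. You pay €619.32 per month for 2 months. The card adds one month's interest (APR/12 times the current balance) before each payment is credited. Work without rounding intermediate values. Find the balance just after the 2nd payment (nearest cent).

Monthly rate r = 28.6%/12 = 2.38333% = 0.0238333.
Each month: B ← B·(1+r) − €619.32.
Month 1: interest €200.20; balance after payment €7,980.88.
Month 2: interest €190.21; balance after payment €7,551.77.

€7,551.77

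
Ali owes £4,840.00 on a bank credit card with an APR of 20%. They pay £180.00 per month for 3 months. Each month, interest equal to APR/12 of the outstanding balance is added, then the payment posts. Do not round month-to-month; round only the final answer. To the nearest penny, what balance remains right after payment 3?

Monthly rate r = 20%/12 = 1.66667% = 0.0166667.
Each month: B ← B·(1+r) − £180.00.
Month 1: interest £80.67; balance after payment £4,740.67.
Month 2: interest £79.01; balance after payment £4,639.68.
Month 3: interest £77.33; balance after payment £4,537.01.

£4,537.01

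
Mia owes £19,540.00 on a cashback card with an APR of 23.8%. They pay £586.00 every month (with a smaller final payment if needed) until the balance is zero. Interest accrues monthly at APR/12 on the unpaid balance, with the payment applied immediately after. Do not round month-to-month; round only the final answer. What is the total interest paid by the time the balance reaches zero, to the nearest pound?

Monthly rate r = 23.8%/12 = 1.98333% = 0.0198333.
Payoff takes n = ⌈−ln(1 − rB₀/P)/ln(1+r)⌉ = ⌈55.132⌉ = 56 payments; the last is £78.01.
Total paid = 55·£586.00 + £78.01 = £32,308.01.
Total interest = total paid − principal = £32,308.01 − £19,540.00 = £12,768.01.

£12,768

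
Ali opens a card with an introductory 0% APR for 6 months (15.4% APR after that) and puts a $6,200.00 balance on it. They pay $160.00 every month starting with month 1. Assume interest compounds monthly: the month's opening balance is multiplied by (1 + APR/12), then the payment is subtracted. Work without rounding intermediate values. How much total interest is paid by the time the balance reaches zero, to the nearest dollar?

$1,601

Promo months 1–6 at r₀ = 0%/12 = 0; months 7+ at r₁ = 15.4%/12 = 0.0128333.
After month 6 (no interest yet): B = $6,200.00 − 6·$160.00 = $5,240.00.
Then at r₁ with $160.00/mo: n₂ = −ln(1 − r₁·B/P)/ln(1+r₁) ≈ 42.76 → 43 more payments.
Total paid = 48·$160.00 + $121.39 = $7,801.39; interest = $7,801.39 − $6,200.00 = $1,601.39.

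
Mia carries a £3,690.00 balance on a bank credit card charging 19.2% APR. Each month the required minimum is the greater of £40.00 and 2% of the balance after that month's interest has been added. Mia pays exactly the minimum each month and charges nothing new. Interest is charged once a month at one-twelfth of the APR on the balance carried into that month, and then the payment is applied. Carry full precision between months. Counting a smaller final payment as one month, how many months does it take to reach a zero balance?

243 months

Monthly rate r = 19.2%/12 = 1.6% = 0.016.
While 2% of the post-interest balance exceeds £40.00, each month B ← (B·(1+r))·(1 − 0.02), i.e. B shrinks by the factor (1+r)·0.98 = 0.99568.
This holds for months 1–146. Entering month 147 the balance is £1,961.17; 2% of the post-interest balance is now below £40.00, so the flat £40.00 minimum applies from here.
From month 147 a fixed £40.00 at rate r clears £1,961.17 in 97 more payments. Total: 146 + 97 = 243 months.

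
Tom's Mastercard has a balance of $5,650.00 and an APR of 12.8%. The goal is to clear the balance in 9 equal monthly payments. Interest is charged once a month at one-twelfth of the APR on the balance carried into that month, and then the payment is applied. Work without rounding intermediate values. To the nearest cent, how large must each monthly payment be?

Monthly rate r = 12.8%/12 = 1.06667% = 0.0106667.
Level-payment amortization: P = B₀·r / (1 − (1+r)^(−n)) = 5650.00·0.0106667 / (1 − 1.01067^(−9)).
Denominator 1 − (1+r)^(−9) = 0.0910740143.
P = 60.2667 / 0.0910740143 ≈ 661.73.

$661.73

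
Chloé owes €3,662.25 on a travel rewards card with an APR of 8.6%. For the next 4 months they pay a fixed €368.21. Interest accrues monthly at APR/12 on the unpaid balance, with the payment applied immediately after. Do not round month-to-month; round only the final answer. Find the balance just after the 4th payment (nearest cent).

€2,279.62

Monthly rate r = 8.6%/12 = 0.716667% = 0.00716667.
Each month: B ← B·(1+r) − €368.21.
Month 1: interest €26.25; balance after payment €3,320.29.
Month 2: interest €23.80; balance after payment €2,975.87.
Month 3: interest €21.33; balance after payment €2,628.99.
Month 4: interest €18.84; balance after payment €2,279.62.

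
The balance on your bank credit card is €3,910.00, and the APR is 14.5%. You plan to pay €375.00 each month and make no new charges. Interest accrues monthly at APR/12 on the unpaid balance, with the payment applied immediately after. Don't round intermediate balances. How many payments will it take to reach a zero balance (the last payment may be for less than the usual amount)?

12 payments

Monthly rate r = 14.5%/12 = 1.20833% = 0.0120833.
Recurrence: B ← B·(1+r) − €375.00.
Month 1: interest €47.25; balance after payment €3,582.25.
Month 2: interest €43.29; balance after payment €3,250.53.
Closed form: n = −ln(1 − rB₀/P)/ln(1+r) = −ln(0.87401)/ln(1.01208) ≈ 11.212, so the balance reaches zero during payment 12.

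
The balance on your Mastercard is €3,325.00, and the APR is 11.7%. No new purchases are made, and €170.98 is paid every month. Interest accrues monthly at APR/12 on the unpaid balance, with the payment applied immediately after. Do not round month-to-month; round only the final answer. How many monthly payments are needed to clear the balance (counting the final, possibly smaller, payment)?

22 months

Monthly rate r = 11.7%/12 = 0.975% = 0.00975.
Recurrence: B ← B·(1+r) − €170.98.
Month 1: interest €32.42; balance after payment €3,186.44.
Month 2: interest €31.07; balance after payment €3,046.53.
Closed form: n = −ln(1 − rB₀/P)/ln(1+r) = −ln(0.81039)/ln(1.00975) ≈ 21.667, so the balance reaches zero during payment 22.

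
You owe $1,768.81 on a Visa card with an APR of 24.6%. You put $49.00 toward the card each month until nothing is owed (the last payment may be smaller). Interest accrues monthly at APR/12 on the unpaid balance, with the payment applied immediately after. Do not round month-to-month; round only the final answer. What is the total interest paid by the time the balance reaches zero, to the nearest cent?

$1,484.15

Monthly rate r = 24.6%/12 = 2.05% = 0.0205.
Payoff takes n = ⌈−ln(1 − rB₀/P)/ln(1+r)⌉ = ⌈66.385⌉ = 67 payments; the last is $18.96.
Total paid = 66·$49.00 + $18.96 = $3,252.96.
Total interest = total paid − principal = $3,252.96 − $1,768.81 = $1,484.15.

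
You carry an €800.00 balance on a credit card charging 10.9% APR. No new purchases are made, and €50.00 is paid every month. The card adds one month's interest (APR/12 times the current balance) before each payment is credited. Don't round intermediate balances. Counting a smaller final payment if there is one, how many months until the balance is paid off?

Monthly rate r = 10.9%/12 = 0.908333% = 0.00908333.
Recurrence: B ← B·(1+r) − €50.00.
Month 1: interest €7.27; balance after payment €757.27.
Month 2: interest €6.88; balance after payment €714.15.
Closed form: n = −ln(1 − rB₀/P)/ln(1+r) = −ln(0.85467)/ln(1.00908) ≈ 17.368, so the balance reaches zero during payment 18.

18 months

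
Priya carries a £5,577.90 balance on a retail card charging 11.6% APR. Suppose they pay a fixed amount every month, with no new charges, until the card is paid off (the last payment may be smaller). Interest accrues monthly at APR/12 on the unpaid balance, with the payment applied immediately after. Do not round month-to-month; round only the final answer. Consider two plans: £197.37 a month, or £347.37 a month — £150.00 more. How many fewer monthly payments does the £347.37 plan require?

Monthly rate r = 11.6%/12 = 0.966667% = 0.00966667.
At £197.37/mo: n = ⌈−ln(1 − rB₀/P)/ln(1+r)⌉ = 34 payments (last £33.44); total interest = total paid − £5,577.90 = £968.75.
At £347.37/mo: 18 payments (last £185.94); total interest £513.33.
Payments saved = 34 − 18 = 16.

16 fewer payments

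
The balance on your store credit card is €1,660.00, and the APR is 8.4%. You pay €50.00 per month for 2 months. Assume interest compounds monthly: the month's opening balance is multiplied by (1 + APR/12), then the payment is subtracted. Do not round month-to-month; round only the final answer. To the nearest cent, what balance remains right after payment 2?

€1,582.97

Monthly rate r = 8.4%/12 = 0.7% = 0.007.
Each month: B ← B·(1+r) − €50.00.
Month 1: interest €11.62; balance after payment €1,621.62.
Month 2: interest €11.35; balance after payment €1,582.97.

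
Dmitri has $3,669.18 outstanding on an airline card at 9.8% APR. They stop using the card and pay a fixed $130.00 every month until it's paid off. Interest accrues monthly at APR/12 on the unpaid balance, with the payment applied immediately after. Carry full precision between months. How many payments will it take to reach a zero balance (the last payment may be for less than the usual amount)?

33 payments

Monthly rate r = 9.8%/12 = 0.816667% = 0.00816667.
Recurrence: B ← B·(1+r) − $130.00.
Month 1: interest $29.96; balance after payment $3,569.14.
Month 2: interest $29.15; balance after payment $3,468.29.
Closed form: n = −ln(1 − rB₀/P)/ln(1+r) = −ln(0.7695)/ln(1.00817) ≈ 32.214, so the balance reaches zero during payment 33.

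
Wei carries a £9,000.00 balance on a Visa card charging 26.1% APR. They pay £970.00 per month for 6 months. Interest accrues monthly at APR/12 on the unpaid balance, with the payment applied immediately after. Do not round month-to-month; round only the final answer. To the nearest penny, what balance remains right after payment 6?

Monthly rate r = 26.1%/12 = 2.175% = 0.02175.
Each month: B ← B·(1+r) − £970.00.
Month 1: interest £195.75; balance after payment £8,225.75.
Month 2: interest £178.91; balance after payment £7,434.66.
Month 3: interest £161.70; balance after payment £6,626.36.
Month 4: interest £144.12; balance after payment £5,800.49.
Month 5: interest £126.16; balance after payment £4,956.65.
Month 6: interest £107.81; balance after payment £4,094.46.

£4,094.46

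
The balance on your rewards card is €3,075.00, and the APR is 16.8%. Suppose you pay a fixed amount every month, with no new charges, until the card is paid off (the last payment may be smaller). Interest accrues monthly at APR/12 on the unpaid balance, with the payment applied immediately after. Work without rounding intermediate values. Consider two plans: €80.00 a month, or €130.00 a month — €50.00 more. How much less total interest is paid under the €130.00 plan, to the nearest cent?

Monthly rate r = 16.8%/12 = 1.4% = 0.014.
At €80.00/mo: n = ⌈−ln(1 − rB₀/P)/ln(1+r)⌉ = 56 payments (last €45.03); total interest = total paid − €3,075.00 = €1,370.03.
At €130.00/mo: 29 payments (last €120.87); total interest €685.87.
Interest saved = €1,370.03 − €685.87 = €684.16.

€684.16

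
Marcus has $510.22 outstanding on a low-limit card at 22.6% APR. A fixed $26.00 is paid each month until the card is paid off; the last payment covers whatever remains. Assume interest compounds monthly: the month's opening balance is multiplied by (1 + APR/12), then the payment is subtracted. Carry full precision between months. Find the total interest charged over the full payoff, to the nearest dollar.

Monthly rate r = 22.6%/12 = 1.88333% = 0.0188333.
Payoff takes n = ⌈−ln(1 − rB₀/P)/ln(1+r)⌉ = ⌈24.728⌉ = 25 payments; the last is $18.97.
Total paid = 24·$26.00 + $18.97 = $642.97.
Total interest = total paid − principal = $642.97 − $510.22 = $132.75.

$133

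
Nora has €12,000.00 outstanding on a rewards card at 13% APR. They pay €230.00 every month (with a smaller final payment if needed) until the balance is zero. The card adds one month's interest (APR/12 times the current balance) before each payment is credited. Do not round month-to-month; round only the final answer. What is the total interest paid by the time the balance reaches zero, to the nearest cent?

Monthly rate r = 13%/12 = 1.08333% = 0.0108333.
Payoff takes n = ⌈−ln(1 − rB₀/P)/ln(1+r)⌉ = ⌈77.300⌉ = 78 payments; the last is €69.17.
Total paid = 77·€230.00 + €69.17 = €17,779.17.
Total interest = total paid − principal = €17,779.17 − €12,000.00 = €5,779.17.

€5,779.17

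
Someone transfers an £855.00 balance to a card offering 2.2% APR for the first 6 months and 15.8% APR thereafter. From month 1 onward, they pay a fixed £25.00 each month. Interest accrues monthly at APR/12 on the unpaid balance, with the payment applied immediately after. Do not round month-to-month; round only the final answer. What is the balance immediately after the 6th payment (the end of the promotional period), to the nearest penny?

Promo months 1–6 at r₀ = 2.2%/12 = 0.00183333; months 7+ at r₁ = 15.8%/12 = 0.0131667.
After month 6: iterate B ← B·(1+r₀) − £25.00 for 6 months → £713.76.

£713.76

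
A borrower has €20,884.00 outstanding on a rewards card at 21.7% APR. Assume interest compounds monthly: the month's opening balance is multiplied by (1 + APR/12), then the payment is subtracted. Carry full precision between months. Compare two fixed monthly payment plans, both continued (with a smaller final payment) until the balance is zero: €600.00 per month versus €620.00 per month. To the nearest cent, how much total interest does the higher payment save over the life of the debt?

Monthly rate r = 21.7%/12 = 1.80833% = 0.0180833.
At €600.00/mo: n = ⌈−ln(1 − rB₀/P)/ln(1+r)⌉ = 56 payments (last €235.29); total interest = total paid − €20,884.00 = €12,351.29.
At €620.00/mo: 53 payments (last €257.83); total interest €11,613.83.
Interest saved = €12,351.29 − €11,613.83 = €737.46.

€737.46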